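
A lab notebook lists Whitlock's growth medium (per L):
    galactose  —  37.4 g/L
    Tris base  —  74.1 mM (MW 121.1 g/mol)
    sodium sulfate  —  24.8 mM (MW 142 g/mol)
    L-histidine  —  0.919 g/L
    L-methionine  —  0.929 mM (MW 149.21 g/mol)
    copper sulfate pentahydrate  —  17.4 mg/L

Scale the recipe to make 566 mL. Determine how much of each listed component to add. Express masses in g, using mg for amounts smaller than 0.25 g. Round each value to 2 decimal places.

galactose 21.17 g; Tris base 5.08 g; sodium sulfate 1.99 g; L-histidine 0.52 g; L-methionine 78.46 mg; copper sulfate pentahydrate 9.85 mg

Working volume: 566 mL = 0.566 L.
galactose: 37.4 g/L × 0.566 L = 21.17 g
Tris base: 74.1 mmol/L × 121.1 g/mol × 0.566 L ÷ 1000 = 5.08 g
sodium sulfate: 24.8 mmol/L × 142 g/mol × 0.566 L ÷ 1000 = 1.99 g
L-histidine: 0.919 g/L × 0.566 L = 0.52 g
L-methionine: 0.929 mmol/L × 149.21 mg/mmol × 0.566 L = 78.46 mg
copper sulfate pentahydrate: 17.4 mg/L × 0.566 L = 9.85 mg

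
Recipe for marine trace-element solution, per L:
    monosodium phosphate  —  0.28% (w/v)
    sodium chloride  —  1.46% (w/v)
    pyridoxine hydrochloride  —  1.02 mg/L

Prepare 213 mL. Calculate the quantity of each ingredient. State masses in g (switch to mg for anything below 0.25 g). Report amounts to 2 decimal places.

monosodium phosphate 0.60 g; sodium chloride 3.11 g; pyridoxine hydrochloride 0.22 mg

Scale factor relative to 1 L: 0.213.
monosodium phosphate: 0.28% w/v = 2.8 g/L → 2.8 × 0.213 L = 0.60 g
sodium chloride: 1.46 g per 100 mL × 213 mL ÷ 100 = 3.11 g
pyridoxine hydrochloride: 1.02 mg/L × 0.213 L = 0.22 mg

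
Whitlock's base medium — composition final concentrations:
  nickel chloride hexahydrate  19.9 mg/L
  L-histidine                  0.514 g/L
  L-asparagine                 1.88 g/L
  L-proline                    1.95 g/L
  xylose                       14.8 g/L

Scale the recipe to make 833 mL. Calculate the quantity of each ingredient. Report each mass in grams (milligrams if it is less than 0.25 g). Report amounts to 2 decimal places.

nickel chloride hexahydrate 16.58 mg; L-histidine 0.43 g; L-asparagine 1.57 g; L-proline 1.62 g; xylose 12.33 g

Target volume = 833 mL = 0.833 L.
nickel chloride hexahydrate: 19.9 mg/L × 0.833 L = 16.58 mg
L-histidine: 0.514 g/L × 0.833 L = 0.43 g
L-asparagine: 1.88 g/L × 0.833 L = 1.57 g
L-proline: 1.95 g/L × 0.833 L = 1.62 g
xylose: 14.8 g/L × 0.833 L = 12.33 g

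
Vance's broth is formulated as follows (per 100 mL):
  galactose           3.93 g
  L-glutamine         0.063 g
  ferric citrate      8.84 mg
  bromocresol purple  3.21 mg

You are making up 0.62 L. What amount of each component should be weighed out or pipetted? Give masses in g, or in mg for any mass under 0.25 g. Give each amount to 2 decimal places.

Scale factor = 620 mL / 100 mL = 6.2.
galactose: 3.93 g × (620 mL / 100 mL) = 24.37 g
L-glutamine: 0.063 g × (620 mL / 100 mL) = 0.39 g
ferric citrate: 8.84 mg × (620 mL / 100 mL) = 54.81 mg
bromocresol purple: 3.21 mg × (620 mL / 100 mL) = 19.90 mg

galactose 24.37 g; L-glutamine 0.39 g; ferric citrate 54.81 mg; bromocresol purple 19.90 mg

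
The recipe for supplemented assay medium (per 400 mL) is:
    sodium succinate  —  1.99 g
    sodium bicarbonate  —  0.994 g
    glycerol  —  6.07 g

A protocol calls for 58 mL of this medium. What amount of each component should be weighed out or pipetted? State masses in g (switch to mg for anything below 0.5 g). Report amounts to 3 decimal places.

Ratio of target to recipe volume: 58 / 400 = 0.145.
sodium succinate: 1.99 g × (58 mL / 400 mL) = 0.28855 g = 288.550 mg
sodium bicarbonate: 0.994 g × (58 mL / 400 mL) = 0.14413 g = 144.130 mg
glycerol: 6.07 g × (58 mL / 400 mL) = 0.880 g

sodium succinate 288.550 mg; sodium bicarbonate 144.130 mg; glycerol 0.880 g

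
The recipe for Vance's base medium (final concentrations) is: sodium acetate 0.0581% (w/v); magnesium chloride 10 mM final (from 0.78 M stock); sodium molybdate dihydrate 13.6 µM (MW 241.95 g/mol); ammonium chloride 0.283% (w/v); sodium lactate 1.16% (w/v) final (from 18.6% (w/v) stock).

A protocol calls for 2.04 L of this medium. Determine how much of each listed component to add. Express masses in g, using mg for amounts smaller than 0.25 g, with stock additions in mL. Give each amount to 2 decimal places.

sodium acetate 1.19 g; magnesium chloride 26.15 mL; sodium molybdate dihydrate 6.71 mg; ammonium chloride 5.77 g; sodium lactate 127.23 mL

Scale factor relative to 1 L: 2.04.
sodium acetate: 0.0581 g per 100 mL × 2040 mL ÷ 100 = 1.19 g
magnesium chloride: V = C2·V2/C1 = 10 mM × 2040 mL ÷ 780 mM = 26.15 mL
sodium molybdate dihydrate: 13.6 µmol/L × 241.95 g/mol × 2.04 L ÷ 1000 = 6.71 mg
ammonium chloride: 0.283 g per 100 mL × 2040 mL ÷ 100 = 5.77 g
sodium lactate: dilute stock: 1.16% ÷ 18.6% × 2040 mL = 127.23 mL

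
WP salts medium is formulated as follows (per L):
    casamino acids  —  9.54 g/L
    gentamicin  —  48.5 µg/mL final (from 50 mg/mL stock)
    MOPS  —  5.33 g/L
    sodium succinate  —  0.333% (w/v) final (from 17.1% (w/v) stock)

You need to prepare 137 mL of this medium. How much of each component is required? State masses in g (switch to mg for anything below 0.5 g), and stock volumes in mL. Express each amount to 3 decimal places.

casamino acids 1.307 g; gentamicin 0.133 mL; MOPS 0.730 g; sodium succinate 2.668 mL

Scale factor relative to 1 L: 0.137.
casamino acids: 9.54 g/L × 0.137 L = 1.307 g
gentamicin: V = C2·V2/C1 = 48.5 µg/mL × 137 mL ÷ 50000 µg/mL = 0.133 mL
MOPS: 5.33 g/L × 0.137 L = 0.730 g
sodium succinate: dilute stock: 0.333% ÷ 17.1% × 137 mL = 2.668 mL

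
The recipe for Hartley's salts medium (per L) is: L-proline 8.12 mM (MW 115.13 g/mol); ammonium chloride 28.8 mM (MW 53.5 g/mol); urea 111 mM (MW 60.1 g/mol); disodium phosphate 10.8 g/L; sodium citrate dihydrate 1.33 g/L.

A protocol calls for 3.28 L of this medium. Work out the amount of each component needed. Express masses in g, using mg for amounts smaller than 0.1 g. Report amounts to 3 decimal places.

Working volume: 3.28 L.
L-proline: 8.12 mmol/L × 115.13 g/mol × 3.28 L ÷ 1000 = 3.066 g
ammonium chloride: 28.8 mmol/L × 53.5 g/mol × 3.28 L ÷ 1000 = 5.054 g
urea: 111 mmol/L × 60.1 g/mol × 3.28 L ÷ 1000 = 21.881 g
disodium phosphate: 10.8 g/L × 3.28 L = 35.424 g
sodium citrate dihydrate: 1.33 g/L × 3.28 L = 4.362 g

L-proline 3.066 g; ammonium chloride 5.054 g; urea 21.881 g; disodium phosphate 35.424 g; sodium citrate dihydrate 4.362 g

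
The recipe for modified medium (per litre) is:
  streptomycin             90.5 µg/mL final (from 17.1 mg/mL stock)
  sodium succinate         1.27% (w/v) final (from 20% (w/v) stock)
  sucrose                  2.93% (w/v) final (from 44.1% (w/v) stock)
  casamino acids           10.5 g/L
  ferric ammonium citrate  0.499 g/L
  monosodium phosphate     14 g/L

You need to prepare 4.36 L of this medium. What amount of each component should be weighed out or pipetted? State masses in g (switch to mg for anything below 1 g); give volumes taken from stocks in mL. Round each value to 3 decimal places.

streptomycin 23.075 mL; sodium succinate 276.860 mL; sucrose 289.678 mL; casamino acids 45.780 g; ferric ammonium citrate 2.176 g; monosodium phosphate 61.040 g

Scale factor relative to 1 L: 4.36.
streptomycin: C1V1 = C2V2 → 90.5 µg/mL × 4360 mL ÷ 17100 µg/mL = 23.075 mL
sodium succinate: dilute stock: 1.27% ÷ 20% × 4360 mL = 276.860 mL
sucrose: dilute stock: 2.93% ÷ 44.1% × 4360 mL = 289.678 mL
casamino acids: 10.5 g/L × 4.36 L = 45.780 g
ferric ammonium citrate: 0.499 g/L × 4.36 L = 2.176 g
monosodium phosphate: 14 g/L × 4.36 L = 61.040 g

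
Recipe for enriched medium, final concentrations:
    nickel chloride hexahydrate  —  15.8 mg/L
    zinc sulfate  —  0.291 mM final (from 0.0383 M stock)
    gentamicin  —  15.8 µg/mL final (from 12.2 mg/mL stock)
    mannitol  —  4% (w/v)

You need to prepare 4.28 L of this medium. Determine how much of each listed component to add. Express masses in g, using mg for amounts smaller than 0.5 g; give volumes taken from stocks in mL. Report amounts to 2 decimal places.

Working volume: 4.28 L.
nickel chloride hexahydrate: 15.8 mg/L × 4.28 L = 67.62 mg
zinc sulfate: dilute stock: 0.291 mM × 4280 mL ÷ 38.3 mM = 32.52 mL
gentamicin: C1V1 = C2V2 → 15.8 µg/mL × 4280 mL ÷ 12200 µg/mL = 5.54 mL
mannitol: 4 g per 100 mL × 4280 mL ÷ 100 = 171.20 g

nickel chloride hexahydrate 67.62 mg; zinc sulfate 32.52 mL; gentamicin 5.54 mL; mannitol 171.20 g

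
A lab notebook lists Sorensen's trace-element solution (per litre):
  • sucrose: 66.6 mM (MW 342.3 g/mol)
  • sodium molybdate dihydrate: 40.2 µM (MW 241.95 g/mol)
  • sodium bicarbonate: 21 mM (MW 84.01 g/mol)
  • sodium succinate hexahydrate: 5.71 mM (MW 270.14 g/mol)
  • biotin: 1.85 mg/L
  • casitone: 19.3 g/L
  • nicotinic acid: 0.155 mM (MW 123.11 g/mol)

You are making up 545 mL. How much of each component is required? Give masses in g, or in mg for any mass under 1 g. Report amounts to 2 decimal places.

Working volume: 545 mL = 0.545 L.
sucrose: 66.6 mmol/L × 342.3 g/mol × 0.545 L ÷ 1000 = 12.42 g
sodium molybdate dihydrate: 40.2 µmol/L × 241.95 g/mol × 0.545 L ÷ 1000 = 5.30 mg
sodium bicarbonate: 21 mmol/L × 84.01 mg/mmol × 0.545 L = 961.49 mg
sodium succinate hexahydrate: 5.71 mmol/L × 270.14 mg/mmol × 0.545 L = 840.66 mg
biotin: 1.85 mg/L × 0.545 L = 1.01 mg
casitone: 19.3 g/L × 0.545 L = 10.52 g
nicotinic acid: 0.155 mmol/L × 123.11 mg/mmol × 0.545 L = 10.40 mg

sucrose 12.42 g; sodium molybdate dihydrate 5.30 mg; sodium bicarbonate 961.49 mg; sodium succinate hexahydrate 840.66 mg; biotin 1.01 mg; casitone 10.52 g; nicotinic acid 10.40 mg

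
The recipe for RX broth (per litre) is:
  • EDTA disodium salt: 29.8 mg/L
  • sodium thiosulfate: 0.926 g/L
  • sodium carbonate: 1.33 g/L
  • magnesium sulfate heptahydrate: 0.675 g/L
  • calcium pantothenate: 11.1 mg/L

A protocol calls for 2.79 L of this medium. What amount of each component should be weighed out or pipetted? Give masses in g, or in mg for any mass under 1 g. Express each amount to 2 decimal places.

Scale factor relative to 1 L: 2.79.
EDTA disodium salt: 29.8 mg/L × 2.79 L = 83.14 mg
sodium thiosulfate: 0.926 g/L × 2.79 L = 2.58 g
sodium carbonate: 1.33 g/L × 2.79 L = 3.71 g
magnesium sulfate heptahydrate: 0.675 g/L × 2.79 L = 1.88 g
calcium pantothenate: 11.1 mg/L × 2.79 L = 30.97 mg

EDTA disodium salt 83.14 mg; sodium thiosulfate 2.58 g; sodium carbonate 3.71 g; magnesium sulfate heptahydrate 1.88 g; calcium pantothenate 30.97 mg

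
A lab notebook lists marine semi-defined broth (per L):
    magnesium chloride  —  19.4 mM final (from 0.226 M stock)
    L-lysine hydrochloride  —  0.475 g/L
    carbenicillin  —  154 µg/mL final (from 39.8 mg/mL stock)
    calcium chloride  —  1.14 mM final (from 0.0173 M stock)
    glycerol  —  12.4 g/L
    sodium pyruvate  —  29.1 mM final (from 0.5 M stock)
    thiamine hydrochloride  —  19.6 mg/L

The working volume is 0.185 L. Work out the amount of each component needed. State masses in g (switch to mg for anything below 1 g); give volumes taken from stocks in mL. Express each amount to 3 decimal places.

magnesium chloride 15.881 mL; L-lysine hydrochloride 87.875 mg; carbenicillin 0.716 mL; calcium chloride 12.191 mL; glycerol 2.294 g; sodium pyruvate 10.767 mL; thiamine hydrochloride 3.626 mg

Working volume: 0.185 L.
magnesium chloride: V = C2·V2/C1 = 19.4 mM × 185 mL ÷ 226 mM = 15.881 mL
L-lysine hydrochloride: 0.475 g/L × 0.185 L = 0.087875 g = 87.875 mg
carbenicillin: V = C2·V2/C1 = 154 µg/mL × 185 mL ÷ 39800 µg/mL = 0.716 mL
calcium chloride: V = C2·V2/C1 = 1.14 mM × 185 mL ÷ 17.3 mM = 12.191 mL
glycerol: 12.4 g/L × 0.185 L = 2.294 g
sodium pyruvate: dilute stock: 29.1 mM × 185 mL ÷ 500 mM = 10.767 mL
thiamine hydrochloride: 19.6 mg/L × 0.185 L = 3.626 mg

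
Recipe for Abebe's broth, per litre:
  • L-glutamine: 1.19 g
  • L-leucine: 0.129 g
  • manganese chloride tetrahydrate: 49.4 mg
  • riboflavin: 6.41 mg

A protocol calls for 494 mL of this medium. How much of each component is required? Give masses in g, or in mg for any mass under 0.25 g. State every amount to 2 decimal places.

Scale factor = 494 mL / 1000 mL = 0.494.
L-glutamine: 1.19 g × (494 mL / 1000 mL) = 0.59 g
L-leucine: 0.129 g × (494 mL / 1000 mL) = 0.063726 g = 63.73 mg
manganese chloride tetrahydrate: 49.4 mg × (494 mL / 1000 mL) = 24.40 mg
riboflavin: 6.41 mg × (494 mL / 1000 mL) = 3.17 mg

L-glutamine 0.59 g; L-leucine 63.73 mg; manganese chloride tetrahydrate 24.40 mg; riboflavin 3.17 mg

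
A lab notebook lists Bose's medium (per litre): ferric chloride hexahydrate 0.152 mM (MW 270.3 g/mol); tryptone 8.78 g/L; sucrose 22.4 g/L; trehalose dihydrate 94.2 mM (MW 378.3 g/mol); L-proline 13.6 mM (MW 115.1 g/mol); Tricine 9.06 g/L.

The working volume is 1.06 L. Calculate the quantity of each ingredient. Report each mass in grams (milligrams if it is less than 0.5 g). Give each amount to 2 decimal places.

Working volume: 1.06 L.
ferric chloride hexahydrate: 0.152 mmol/L × 270.3 mg/mmol × 1.06 L = 43.55 mg
tryptone: 8.78 g/L × 1.06 L = 9.31 g
sucrose: 22.4 g/L × 1.06 L = 23.74 g
trehalose dihydrate: 94.2 mmol/L × 378.3 g/mol × 1.06 L ÷ 1000 = 37.77 g
L-proline: 13.6 mmol/L × 115.1 g/mol × 1.06 L ÷ 1000 = 1.66 g
Tricine: 9.06 g/L × 1.06 L = 9.60 g

ferric chloride hexahydrate 43.55 mg; tryptone 9.31 g; sucrose 23.74 g; trehalose dihydrate 37.77 g; L-proline 1.66 g; Tricine 9.60 g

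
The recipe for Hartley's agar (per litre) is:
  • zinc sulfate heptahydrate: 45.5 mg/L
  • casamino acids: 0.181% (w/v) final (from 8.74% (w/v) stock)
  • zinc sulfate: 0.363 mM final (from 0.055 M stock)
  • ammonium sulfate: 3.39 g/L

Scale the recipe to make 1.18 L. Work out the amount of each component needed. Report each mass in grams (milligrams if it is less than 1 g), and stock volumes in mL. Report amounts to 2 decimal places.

zinc sulfate heptahydrate 53.69 mg; casamino acids 24.44 mL; zinc sulfate 7.79 mL; ammonium sulfate 4.00 g

Scale factor relative to 1 L: 1.18.
zinc sulfate heptahydrate: 45.5 mg/L × 1.18 L = 53.69 mg
casamino acids: dilute stock: 0.181% ÷ 8.74% × 1180 mL = 24.44 mL
zinc sulfate: C1V1 = C2V2 → 0.363 mM × 1180 mL ÷ 55 mM = 7.79 mL
ammonium sulfate: 3.39 g/L × 1.18 L = 4.00 g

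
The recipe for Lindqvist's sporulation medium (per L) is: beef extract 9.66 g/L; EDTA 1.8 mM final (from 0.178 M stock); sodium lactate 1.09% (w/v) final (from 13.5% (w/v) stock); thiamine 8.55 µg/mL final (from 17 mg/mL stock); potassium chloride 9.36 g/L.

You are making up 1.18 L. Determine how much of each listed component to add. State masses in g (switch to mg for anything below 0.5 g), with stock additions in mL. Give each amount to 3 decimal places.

Working volume: 1.18 L.
beef extract: 9.66 g/L × 1.18 L = 11.399 g
EDTA: dilute stock: 1.8 mM × 1180 mL ÷ 178 mM = 11.933 mL
sodium lactate: C1V1 = C2V2 → 1.09% ÷ 13.5% × 1180 mL = 95.274 mL
thiamine: dilute stock: 8.55 µg/mL × 1180 mL ÷ 17000 µg/mL = 0.593 mL
potassium chloride: 9.36 g/L × 1.18 L = 11.045 g

beef extract 11.399 g; EDTA 11.933 mL; sodium lactate 95.274 mL; thiamine 0.593 mL; potassium chloride 11.045 g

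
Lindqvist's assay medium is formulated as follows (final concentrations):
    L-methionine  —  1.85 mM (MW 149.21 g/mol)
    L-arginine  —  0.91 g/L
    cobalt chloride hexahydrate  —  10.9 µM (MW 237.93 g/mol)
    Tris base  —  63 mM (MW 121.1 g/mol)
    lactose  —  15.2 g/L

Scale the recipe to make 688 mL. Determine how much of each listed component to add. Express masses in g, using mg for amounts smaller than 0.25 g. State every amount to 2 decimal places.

Target volume = 688 mL = 0.688 L.
L-methionine: 1.85 mmol/L × 149.21 mg/mmol × 0.688 L = 189.91 mg
L-arginine: 0.91 g/L × 0.688 L = 0.63 g
cobalt chloride hexahydrate: 10.9 µmol/L × 237.93 g/mol × 0.688 L ÷ 1000 = 1.78 mg
Tris base: 63 mmol/L × 121.1 g/mol × 0.688 L ÷ 1000 = 5.25 g
lactose: 15.2 g/L × 0.688 L = 10.46 g

L-methionine 189.91 mg; L-arginine 0.63 g; cobalt chloride hexahydrate 1.78 mg; Tris base 5.25 g; lactose 10.46 g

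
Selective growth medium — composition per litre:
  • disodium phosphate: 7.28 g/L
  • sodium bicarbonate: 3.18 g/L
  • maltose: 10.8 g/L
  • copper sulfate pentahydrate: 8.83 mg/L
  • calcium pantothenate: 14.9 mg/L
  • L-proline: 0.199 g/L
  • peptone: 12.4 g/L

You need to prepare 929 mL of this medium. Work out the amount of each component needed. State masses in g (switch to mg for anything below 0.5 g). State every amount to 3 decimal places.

Target volume = 929 mL = 0.929 L.
disodium phosphate: 7.28 g/L × 0.929 L = 6.763 g
sodium bicarbonate: 3.18 g/L × 0.929 L = 2.954 g
maltose: 10.8 g/L × 0.929 L = 10.033 g
copper sulfate pentahydrate: 8.83 mg/L × 0.929 L = 8.203 mg
calcium pantothenate: 14.9 mg/L × 0.929 L = 13.842 mg
L-proline: 0.199 g/L × 0.929 L = 0.184871 g = 184.871 mg
peptone: 12.4 g/L × 0.929 L = 11.520 g

disodium phosphate 6.763 g; sodium bicarbonate 2.954 g; maltose 10.033 g; copper sulfate pentahydrate 8.203 mg; calcium pantothenate 13.842 mg; L-proline 184.871 mg; peptone 11.520 g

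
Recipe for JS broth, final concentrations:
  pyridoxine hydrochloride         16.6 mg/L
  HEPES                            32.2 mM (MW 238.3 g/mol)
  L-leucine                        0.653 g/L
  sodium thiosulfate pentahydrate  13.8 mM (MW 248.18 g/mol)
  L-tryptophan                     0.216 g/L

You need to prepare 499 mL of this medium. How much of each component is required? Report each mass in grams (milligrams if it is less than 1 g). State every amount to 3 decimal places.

Scale factor relative to 1 L: 0.499.
pyridoxine hydrochloride: 16.6 mg/L × 0.499 L = 8.283 mg
HEPES: 32.2 mmol/L × 238.3 g/mol × 0.499 L ÷ 1000 = 3.829 g
L-leucine: 0.653 g/L × 0.499 L = 0.325847 g = 325.847 mg
sodium thiosulfate pentahydrate: 13.8 mmol/L × 248.18 g/mol × 0.499 L ÷ 1000 = 1.709 g
L-tryptophan: 0.216 g/L × 0.499 L = 0.107784 g = 107.784 mg

pyridoxine hydrochloride 8.283 mg; HEPES 3.829 g; L-leucine 325.847 mg; sodium thiosulfate pentahydrate 1.709 g; L-tryptophan 107.784 mg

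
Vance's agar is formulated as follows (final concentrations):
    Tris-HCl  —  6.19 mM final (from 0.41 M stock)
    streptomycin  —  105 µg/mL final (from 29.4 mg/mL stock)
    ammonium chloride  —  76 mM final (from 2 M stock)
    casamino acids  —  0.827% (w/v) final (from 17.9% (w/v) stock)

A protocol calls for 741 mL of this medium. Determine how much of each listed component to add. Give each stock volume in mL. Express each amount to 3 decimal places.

Scale factor relative to 1 L: 0.741.
Tris-HCl: dilute stock: 6.19 mM × 741 mL ÷ 410 mM = 11.187 mL
streptomycin: C1V1 = C2V2 → 105 µg/mL × 741 mL ÷ 29400 µg/mL = 2.646 mL
ammonium chloride: dilute stock: 76 mM × 741 mL ÷ 2000 mM = 28.158 mL
casamino acids: V = C2·V2/C1 = 0.827% ÷ 17.9% × 741 mL = 34.235 mL

Tris-HCl 11.187 mL; streptomycin 2.646 mL; ammonium chloride 28.158 mL; casamino acids 34.235 mL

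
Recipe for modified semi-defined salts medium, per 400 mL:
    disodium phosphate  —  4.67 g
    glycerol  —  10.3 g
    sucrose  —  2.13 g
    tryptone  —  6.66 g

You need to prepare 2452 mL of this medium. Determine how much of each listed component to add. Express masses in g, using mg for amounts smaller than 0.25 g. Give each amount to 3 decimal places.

Ratio of target to recipe volume: 2452 / 400 = 6.13.
disodium phosphate: 4.67 g × (2452 mL / 400 mL) = 28.627 g
glycerol: 10.3 g × (2452 mL / 400 mL) = 63.139 g
sucrose: 2.13 g × (2452 mL / 400 mL) = 13.057 g
tryptone: 6.66 g × (2452 mL / 400 mL) = 40.826 g

disodium phosphate 28.627 g; glycerol 63.139 g; sucrose 13.057 g; tryptone 40.826 g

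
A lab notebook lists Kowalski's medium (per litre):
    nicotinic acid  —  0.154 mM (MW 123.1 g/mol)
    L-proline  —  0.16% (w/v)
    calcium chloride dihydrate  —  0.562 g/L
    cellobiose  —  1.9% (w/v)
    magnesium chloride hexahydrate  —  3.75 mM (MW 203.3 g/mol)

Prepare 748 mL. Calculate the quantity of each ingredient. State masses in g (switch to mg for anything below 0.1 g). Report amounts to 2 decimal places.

Target volume = 748 mL = 0.748 L.
nicotinic acid: 0.154 mmol/L × 123.1 mg/mmol × 0.748 L = 14.18 mg
L-proline: 0.16 g per 100 mL × 748 mL ÷ 100 = 1.20 g
calcium chloride dihydrate: 0.562 g/L × 0.748 L = 0.42 g
cellobiose: 1.9 g per 100 mL × 748 mL ÷ 100 = 14.21 g
magnesium chloride hexahydrate: 3.75 mmol/L × 203.3 g/mol × 0.748 L ÷ 1000 = 0.57 g

nicotinic acid 14.18 mg; L-proline 1.20 g; calcium chloride dihydrate 0.42 g; cellobiose 14.21 g; magnesium chloride hexahydrate 0.57 g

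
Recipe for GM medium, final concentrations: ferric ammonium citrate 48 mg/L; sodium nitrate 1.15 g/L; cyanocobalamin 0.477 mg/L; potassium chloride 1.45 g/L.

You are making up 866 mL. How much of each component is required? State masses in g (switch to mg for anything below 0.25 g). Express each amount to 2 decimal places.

Target volume = 866 mL = 0.866 L.
ferric ammonium citrate: 48 mg/L × 0.866 L = 41.57 mg
sodium nitrate: 1.15 g/L × 0.866 L = 1.00 g
cyanocobalamin: 0.477 mg/L × 0.866 L = 0.41 mg
potassium chloride: 1.45 g/L × 0.866 L = 1.26 g

ferric ammonium citrate 41.57 mg; sodium nitrate 1.00 g; cyanocobalamin 0.41 mg; potassium chloride 1.26 g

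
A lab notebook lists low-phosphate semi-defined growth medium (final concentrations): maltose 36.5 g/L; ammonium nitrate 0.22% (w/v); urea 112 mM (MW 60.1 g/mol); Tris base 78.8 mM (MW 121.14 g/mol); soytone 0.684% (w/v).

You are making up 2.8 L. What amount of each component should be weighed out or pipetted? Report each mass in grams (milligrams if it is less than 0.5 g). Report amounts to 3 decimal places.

maltose 102.200 g; ammonium nitrate 6.160 g; urea 18.847 g; Tris base 26.728 g; soytone 19.152 g

Working volume: 2.8 L.
maltose: 36.5 g/L × 2.8 L = 102.200 g
ammonium nitrate: 0.22 g per 100 mL × 2800 mL ÷ 100 = 6.160 g
urea: 112 mmol/L × 60.1 g/mol × 2.8 L ÷ 1000 = 18.847 g
Tris base: 78.8 mmol/L × 121.14 g/mol × 2.8 L ÷ 1000 = 26.728 g
soytone: 0.684% w/v = 6.84 g/L → 6.84 × 2.8 L = 19.152 g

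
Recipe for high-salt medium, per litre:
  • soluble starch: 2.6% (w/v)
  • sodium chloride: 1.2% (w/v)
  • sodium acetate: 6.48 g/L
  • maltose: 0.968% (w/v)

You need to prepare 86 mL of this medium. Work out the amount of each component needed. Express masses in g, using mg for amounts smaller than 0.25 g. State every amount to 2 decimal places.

soluble starch 2.24 g; sodium chloride 1.03 g; sodium acetate 0.56 g; maltose 0.83 g

Target volume = 86 mL = 0.086 L.
soluble starch: 2.6% w/v = 26 g/L → 26 × 0.086 L = 2.24 g
sodium chloride: 1.2% w/v = 12 g/L → 12 × 0.086 L = 1.03 g
sodium acetate: 6.48 g/L × 0.086 L = 0.56 g
maltose: 0.968 g per 100 mL × 86 mL ÷ 100 = 0.83 g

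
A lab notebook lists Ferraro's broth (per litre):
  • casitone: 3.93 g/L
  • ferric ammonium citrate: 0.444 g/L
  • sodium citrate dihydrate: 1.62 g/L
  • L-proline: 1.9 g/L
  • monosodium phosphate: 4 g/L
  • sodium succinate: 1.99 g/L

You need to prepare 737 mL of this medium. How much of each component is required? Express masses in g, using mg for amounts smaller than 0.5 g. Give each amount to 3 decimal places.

Scale factor relative to 1 L: 0.737.
casitone: 3.93 g/L × 0.737 L = 2.896 g
ferric ammonium citrate: 0.444 g/L × 0.737 L = 0.327228 g = 327.228 mg
sodium citrate dihydrate: 1.62 g/L × 0.737 L = 1.194 g
L-proline: 1.9 g/L × 0.737 L = 1.400 g
monosodium phosphate: 4 g/L × 0.737 L = 2.948 g
sodium succinate: 1.99 g/L × 0.737 L = 1.467 g

casitone 2.896 g; ferric ammonium citrate 327.228 mg; sodium citrate dihydrate 1.194 g; L-proline 1.400 g; monosodium phosphate 2.948 g; sodium succinate 1.467 g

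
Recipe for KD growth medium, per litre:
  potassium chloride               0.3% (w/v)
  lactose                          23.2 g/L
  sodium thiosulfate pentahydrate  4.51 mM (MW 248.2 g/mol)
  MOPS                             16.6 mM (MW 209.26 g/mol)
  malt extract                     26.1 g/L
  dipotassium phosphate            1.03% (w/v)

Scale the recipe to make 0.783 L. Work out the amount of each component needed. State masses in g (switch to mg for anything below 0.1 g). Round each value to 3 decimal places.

potassium chloride 2.349 g; lactose 18.166 g; sodium thiosulfate pentahydrate 0.876 g; MOPS 2.720 g; malt extract 20.436 g; dipotassium phosphate 8.065 g

Scale factor relative to 1 L: 0.783.
potassium chloride: 0.3 g per 100 mL × 783 mL ÷ 100 = 2.349 g
lactose: 23.2 g/L × 0.783 L = 18.166 g
sodium thiosulfate pentahydrate: 4.51 mmol/L × 248.2 g/mol × 0.783 L ÷ 1000 = 0.876 g
MOPS: 16.6 mmol/L × 209.26 g/mol × 0.783 L ÷ 1000 = 2.720 g
malt extract: 26.1 g/L × 0.783 L = 20.436 g
dipotassium phosphate: 1.03% w/v = 10.3 g/L → 10.3 × 0.783 L = 8.065 g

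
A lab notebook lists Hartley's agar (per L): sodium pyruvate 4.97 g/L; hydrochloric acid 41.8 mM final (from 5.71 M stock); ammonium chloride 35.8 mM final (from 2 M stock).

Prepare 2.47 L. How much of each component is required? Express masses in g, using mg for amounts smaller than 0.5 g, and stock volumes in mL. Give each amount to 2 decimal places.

Working volume: 2.47 L.
sodium pyruvate: 4.97 g/L × 2.47 L = 12.28 g
hydrochloric acid: V = C2·V2/C1 = 41.8 mM × 2470 mL ÷ 5710 mM = 18.08 mL
ammonium chloride: dilute stock: 35.8 mM × 2470 mL ÷ 2000 mM = 44.21 mL

sodium pyruvate 12.28 g; hydrochloric acid 18.08 mL; ammonium chloride 44.21 mL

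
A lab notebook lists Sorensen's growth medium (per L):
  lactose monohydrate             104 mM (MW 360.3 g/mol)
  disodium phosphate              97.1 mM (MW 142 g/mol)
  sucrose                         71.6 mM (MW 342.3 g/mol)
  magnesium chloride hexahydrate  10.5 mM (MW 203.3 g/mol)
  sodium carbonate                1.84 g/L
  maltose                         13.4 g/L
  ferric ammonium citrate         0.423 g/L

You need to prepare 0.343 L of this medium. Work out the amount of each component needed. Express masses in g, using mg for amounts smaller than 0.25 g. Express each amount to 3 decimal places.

Working volume: 0.343 L.
lactose monohydrate: 104 mmol/L × 360.3 g/mol × 0.343 L ÷ 1000 = 12.853 g
disodium phosphate: 97.1 mmol/L × 142 g/mol × 0.343 L ÷ 1000 = 4.729 g
sucrose: 71.6 mmol/L × 342.3 g/mol × 0.343 L ÷ 1000 = 8.406 g
magnesium chloride hexahydrate: 10.5 mmol/L × 203.3 g/mol × 0.343 L ÷ 1000 = 0.732 g
sodium carbonate: 1.84 g/L × 0.343 L = 0.631 g
maltose: 13.4 g/L × 0.343 L = 4.596 g
ferric ammonium citrate: 0.423 g/L × 0.343 L = 0.145089 g = 145.089 mg

lactose monohydrate 12.853 g; disodium phosphate 4.729 g; sucrose 8.406 g; magnesium chloride hexahydrate 0.732 g; sodium carbonate 0.631 g; maltose 4.596 g; ferric ammonium citrate 145.089 mg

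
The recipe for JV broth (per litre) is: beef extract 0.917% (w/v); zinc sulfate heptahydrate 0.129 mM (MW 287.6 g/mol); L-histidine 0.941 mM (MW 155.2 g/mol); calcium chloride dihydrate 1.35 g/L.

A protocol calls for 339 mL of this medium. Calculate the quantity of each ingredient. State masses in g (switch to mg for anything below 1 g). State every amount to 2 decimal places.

beef extract 3.11 g; zinc sulfate heptahydrate 12.58 mg; L-histidine 49.51 mg; calcium chloride dihydrate 457.65 mg

Scale factor relative to 1 L: 0.339.
beef extract: 0.917 g per 100 mL × 339 mL ÷ 100 = 3.11 g
zinc sulfate heptahydrate: 0.129 mmol/L × 287.6 mg/mmol × 0.339 L = 12.58 mg
L-histidine: 0.941 mmol/L × 155.2 mg/mmol × 0.339 L = 49.51 mg
calcium chloride dihydrate: 1.35 g/L × 0.339 L = 0.45765 g = 457.65 mg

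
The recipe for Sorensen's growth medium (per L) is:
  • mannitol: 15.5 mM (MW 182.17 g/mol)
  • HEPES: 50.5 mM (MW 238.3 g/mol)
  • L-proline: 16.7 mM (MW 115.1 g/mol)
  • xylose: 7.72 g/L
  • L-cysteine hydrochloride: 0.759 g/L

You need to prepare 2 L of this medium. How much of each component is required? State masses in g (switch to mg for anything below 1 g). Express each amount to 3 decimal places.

mannitol 5.647 g; HEPES 24.068 g; L-proline 3.844 g; xylose 15.440 g; L-cysteine hydrochloride 1.518 g

Scale factor relative to 1 L: 2.
mannitol: 15.5 mmol/L × 182.17 g/mol × 2 L ÷ 1000 = 5.647 g
HEPES: 50.5 mmol/L × 238.3 g/mol × 2 L ÷ 1000 = 24.068 g
L-proline: 16.7 mmol/L × 115.1 g/mol × 2 L ÷ 1000 = 3.844 g
xylose: 7.72 g/L × 2 L = 15.440 g
L-cysteine hydrochloride: 0.759 g/L × 2 L = 1.518 g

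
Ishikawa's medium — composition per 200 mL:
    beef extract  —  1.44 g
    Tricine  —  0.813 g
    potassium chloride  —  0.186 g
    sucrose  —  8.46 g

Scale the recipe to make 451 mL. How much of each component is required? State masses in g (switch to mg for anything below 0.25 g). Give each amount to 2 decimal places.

Scale factor = 451 mL / 200 mL = 2.255.
beef extract: 1.44 g × (451 mL / 200 mL) = 3.25 g
Tricine: 0.813 g × (451 mL / 200 mL) = 1.83 g
potassium chloride: 0.186 g × (451 mL / 200 mL) = 0.42 g
sucrose: 8.46 g × (451 mL / 200 mL) = 19.08 g

beef extract 3.25 g; Tricine 1.83 g; potassium chloride 0.42 g; sucrose 19.08 g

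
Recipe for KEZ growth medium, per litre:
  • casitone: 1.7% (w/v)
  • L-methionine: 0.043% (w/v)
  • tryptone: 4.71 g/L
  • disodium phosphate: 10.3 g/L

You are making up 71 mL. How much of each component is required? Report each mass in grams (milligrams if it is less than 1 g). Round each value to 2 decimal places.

casitone 1.21 g; L-methionine 30.53 mg; tryptone 334.41 mg; disodium phosphate 731.30 mg

Scale factor relative to 1 L: 0.071.
casitone: 1.7% w/v = 17 g/L → 17 × 0.071 L = 1.21 g
L-methionine: 0.043 g per 100 mL × 71 mL ÷ 100 = 0.03053 g = 30.53 mg
tryptone: 4.71 g/L × 0.071 L = 0.33441 g = 334.41 mg
disodium phosphate: 10.3 g/L × 0.071 L = 0.7313 g = 731.30 mg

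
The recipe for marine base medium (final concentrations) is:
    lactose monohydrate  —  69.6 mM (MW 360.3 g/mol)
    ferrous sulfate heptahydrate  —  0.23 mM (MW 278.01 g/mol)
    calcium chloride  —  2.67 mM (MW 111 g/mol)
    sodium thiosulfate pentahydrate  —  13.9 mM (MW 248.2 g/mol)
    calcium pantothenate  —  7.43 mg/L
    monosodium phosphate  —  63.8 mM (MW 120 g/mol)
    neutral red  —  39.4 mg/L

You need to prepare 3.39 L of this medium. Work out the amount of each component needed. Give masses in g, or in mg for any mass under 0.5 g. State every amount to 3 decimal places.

Scale factor relative to 1 L: 3.39.
lactose monohydrate: 69.6 mmol/L × 360.3 g/mol × 3.39 L ÷ 1000 = 85.011 g
ferrous sulfate heptahydrate: 0.23 mmol/L × 278.01 mg/mmol × 3.39 L = 216.764 mg
calcium chloride: 2.67 mmol/L × 111 g/mol × 3.39 L ÷ 1000 = 1.005 g
sodium thiosulfate pentahydrate: 13.9 mmol/L × 248.2 g/mol × 3.39 L ÷ 1000 = 11.695 g
calcium pantothenate: 7.43 mg/L × 3.39 L = 25.188 mg
monosodium phosphate: 63.8 mmol/L × 120 g/mol × 3.39 L ÷ 1000 = 25.954 g
neutral red: 39.4 mg/L × 3.39 L = 133.566 mg

lactose monohydrate 85.011 g; ferrous sulfate heptahydrate 216.764 mg; calcium chloride 1.005 g; sodium thiosulfate pentahydrate 11.695 g; calcium pantothenate 25.188 mg; monosodium phosphate 25.954 g; neutral red 133.566 mg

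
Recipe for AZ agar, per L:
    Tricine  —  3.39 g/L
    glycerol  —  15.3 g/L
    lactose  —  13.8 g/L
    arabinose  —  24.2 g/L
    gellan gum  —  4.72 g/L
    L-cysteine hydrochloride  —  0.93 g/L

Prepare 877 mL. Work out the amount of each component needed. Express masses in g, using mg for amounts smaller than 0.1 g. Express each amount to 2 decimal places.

Tricine 2.97 g; glycerol 13.42 g; lactose 12.10 g; arabinose 21.22 g; gellan gum 4.14 g; L-cysteine hydrochloride 0.82 g

Scale factor relative to 1 L: 0.877.
Tricine: 3.39 g/L × 0.877 L = 2.97 g
glycerol: 15.3 g/L × 0.877 L = 13.42 g
lactose: 13.8 g/L × 0.877 L = 12.10 g
arabinose: 24.2 g/L × 0.877 L = 21.22 g
gellan gum: 4.72 g/L × 0.877 L = 4.14 g
L-cysteine hydrochloride: 0.93 g/L × 0.877 L = 0.82 g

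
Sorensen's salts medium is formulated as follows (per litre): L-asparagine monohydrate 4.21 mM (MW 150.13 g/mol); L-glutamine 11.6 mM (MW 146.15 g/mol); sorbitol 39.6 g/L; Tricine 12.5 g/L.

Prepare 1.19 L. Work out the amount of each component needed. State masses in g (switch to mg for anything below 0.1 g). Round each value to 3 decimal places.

L-asparagine monohydrate 0.752 g; L-glutamine 2.017 g; sorbitol 47.124 g; Tricine 14.875 g

Scale factor relative to 1 L: 1.19.
L-asparagine monohydrate: 4.21 mmol/L × 150.13 g/mol × 1.19 L ÷ 1000 = 0.752 g
L-glutamine: 11.6 mmol/L × 146.15 g/mol × 1.19 L ÷ 1000 = 2.017 g
sorbitol: 39.6 g/L × 1.19 L = 47.124 g
Tricine: 12.5 g/L × 1.19 L = 14.875 g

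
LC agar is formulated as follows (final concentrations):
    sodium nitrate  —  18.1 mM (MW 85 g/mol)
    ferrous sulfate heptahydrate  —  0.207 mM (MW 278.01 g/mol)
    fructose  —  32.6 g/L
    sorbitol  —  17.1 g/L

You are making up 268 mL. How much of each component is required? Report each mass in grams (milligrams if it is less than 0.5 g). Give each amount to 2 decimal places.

Scale factor relative to 1 L: 0.268.
sodium nitrate: 18.1 mmol/L × 85 mg/mmol × 0.268 L = 412.32 mg
ferrous sulfate heptahydrate: 0.207 mmol/L × 278.01 mg/mmol × 0.268 L = 15.42 mg
fructose: 32.6 g/L × 0.268 L = 8.74 g
sorbitol: 17.1 g/L × 0.268 L = 4.58 g

sodium nitrate 412.32 mg; ferrous sulfate heptahydrate 15.42 mg; fructose 8.74 g; sorbitol 4.58 g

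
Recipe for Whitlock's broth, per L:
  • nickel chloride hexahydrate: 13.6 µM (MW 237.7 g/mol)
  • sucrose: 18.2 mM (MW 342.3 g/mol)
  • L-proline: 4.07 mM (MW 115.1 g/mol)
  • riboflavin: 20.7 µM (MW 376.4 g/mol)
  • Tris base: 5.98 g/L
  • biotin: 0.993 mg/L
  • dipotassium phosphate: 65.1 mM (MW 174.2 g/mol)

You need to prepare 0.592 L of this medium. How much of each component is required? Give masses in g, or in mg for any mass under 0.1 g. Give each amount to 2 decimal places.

nickel chloride hexahydrate 1.91 mg; sucrose 3.69 g; L-proline 0.28 g; riboflavin 4.61 mg; Tris base 3.54 g; biotin 0.59 mg; dipotassium phosphate 6.71 g

Working volume: 0.592 L.
nickel chloride hexahydrate: 13.6 µmol/L × 237.7 g/mol × 0.592 L ÷ 1000 = 1.91 mg
sucrose: 18.2 mmol/L × 342.3 g/mol × 0.592 L ÷ 1000 = 3.69 g
L-proline: 4.07 mmol/L × 115.1 g/mol × 0.592 L ÷ 1000 = 0.28 g
riboflavin: 20.7 µmol/L × 376.4 g/mol × 0.592 L ÷ 1000 = 4.61 mg
Tris base: 5.98 g/L × 0.592 L = 3.54 g
biotin: 0.993 mg/L × 0.592 L = 0.59 mg
dipotassium phosphate: 65.1 mmol/L × 174.2 g/mol × 0.592 L ÷ 1000 = 6.71 g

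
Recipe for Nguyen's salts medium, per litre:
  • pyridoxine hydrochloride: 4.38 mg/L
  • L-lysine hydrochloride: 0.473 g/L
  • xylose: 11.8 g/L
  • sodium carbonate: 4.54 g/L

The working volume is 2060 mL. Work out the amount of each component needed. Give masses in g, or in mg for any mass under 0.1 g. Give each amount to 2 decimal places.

Target volume = 2060 mL = 2.06 L.
pyridoxine hydrochloride: 4.38 mg/L × 2.06 L = 9.02 mg
L-lysine hydrochloride: 0.473 g/L × 2.06 L = 0.97 g
xylose: 11.8 g/L × 2.06 L = 24.31 g
sodium carbonate: 4.54 g/L × 2.06 L = 9.35 g

pyridoxine hydrochloride 9.02 mg; L-lysine hydrochloride 0.97 g; xylose 24.31 g; sodium carbonate 9.35 g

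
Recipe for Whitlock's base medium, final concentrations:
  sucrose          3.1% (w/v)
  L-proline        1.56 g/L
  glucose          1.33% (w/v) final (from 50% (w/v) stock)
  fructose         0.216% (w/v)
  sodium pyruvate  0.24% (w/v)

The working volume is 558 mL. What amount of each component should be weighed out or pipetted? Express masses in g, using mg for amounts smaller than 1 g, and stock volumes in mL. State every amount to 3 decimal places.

sucrose 17.298 g; L-proline 870.480 mg; glucose 14.843 mL; fructose 1.205 g; sodium pyruvate 1.339 g

Scale factor relative to 1 L: 0.558.
sucrose: 3.1% w/v = 31 g/L → 31 × 0.558 L = 17.298 g
L-proline: 1.56 g/L × 0.558 L = 0.87048 g = 870.480 mg
glucose: V = C2·V2/C1 = 1.33% ÷ 50% × 558 mL = 14.843 mL
fructose: 0.216% w/v = 2.16 g/L → 2.16 × 0.558 L = 1.205 g
sodium pyruvate: 0.24 g per 100 mL × 558 mL ÷ 100 = 1.339 g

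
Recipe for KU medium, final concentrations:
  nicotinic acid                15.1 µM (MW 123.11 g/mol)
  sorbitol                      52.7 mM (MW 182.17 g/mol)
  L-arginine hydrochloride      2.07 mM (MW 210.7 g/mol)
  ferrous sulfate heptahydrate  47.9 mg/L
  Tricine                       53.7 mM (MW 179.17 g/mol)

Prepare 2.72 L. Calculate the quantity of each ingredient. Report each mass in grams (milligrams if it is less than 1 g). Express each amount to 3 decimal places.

nicotinic acid 5.056 mg; sorbitol 26.113 g; L-arginine hydrochloride 1.186 g; ferrous sulfate heptahydrate 130.288 mg; Tricine 26.170 g

Working volume: 2.72 L.
nicotinic acid: 15.1 µmol/L × 123.11 g/mol × 2.72 L ÷ 1000 = 5.056 mg
sorbitol: 52.7 mmol/L × 182.17 g/mol × 2.72 L ÷ 1000 = 26.113 g
L-arginine hydrochloride: 2.07 mmol/L × 210.7 g/mol × 2.72 L ÷ 1000 = 1.186 g
ferrous sulfate heptahydrate: 47.9 mg/L × 2.72 L = 130.288 mg
Tricine: 53.7 mmol/L × 179.17 g/mol × 2.72 L ÷ 1000 = 26.170 g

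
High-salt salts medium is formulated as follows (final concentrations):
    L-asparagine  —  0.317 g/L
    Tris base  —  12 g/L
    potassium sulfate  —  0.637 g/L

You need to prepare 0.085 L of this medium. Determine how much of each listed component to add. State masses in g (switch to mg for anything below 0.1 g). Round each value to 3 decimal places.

L-asparagine 26.945 mg; Tris base 1.020 g; potassium sulfate 54.145 mg

Scale factor relative to 1 L: 0.085.
L-asparagine: 0.317 g/L × 0.085 L = 0.026945 g = 26.945 mg
Tris base: 12 g/L × 0.085 L = 1.020 g
potassium sulfate: 0.637 g/L × 0.085 L = 0.054145 g = 54.145 mg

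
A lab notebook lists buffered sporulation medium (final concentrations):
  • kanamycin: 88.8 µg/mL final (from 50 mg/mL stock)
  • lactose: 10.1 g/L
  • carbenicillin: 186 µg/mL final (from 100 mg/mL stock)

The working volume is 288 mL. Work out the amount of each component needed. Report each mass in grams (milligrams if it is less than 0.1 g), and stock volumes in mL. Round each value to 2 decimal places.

kanamycin 0.51 mL; lactose 2.91 g; carbenicillin 0.54 mL

Working volume: 288 mL = 0.288 L.
kanamycin: V = C2·V2/C1 = 88.8 µg/mL × 288 mL ÷ 50000 µg/mL = 0.51 mL
lactose: 10.1 g/L × 0.288 L = 2.91 g
carbenicillin: C1V1 = C2V2 → 186 µg/mL × 288 mL ÷ 100000 µg/mL = 0.54 mL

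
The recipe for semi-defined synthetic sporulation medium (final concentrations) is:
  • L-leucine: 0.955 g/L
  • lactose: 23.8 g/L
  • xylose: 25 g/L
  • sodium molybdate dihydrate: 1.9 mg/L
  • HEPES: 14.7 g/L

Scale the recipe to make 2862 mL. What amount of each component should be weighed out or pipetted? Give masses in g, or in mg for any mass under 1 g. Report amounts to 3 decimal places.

L-leucine 2.733 g; lactose 68.116 g; xylose 71.550 g; sodium molybdate dihydrate 5.438 mg; HEPES 42.071 g

Target volume = 2862 mL = 2.862 L.
L-leucine: 0.955 g/L × 2.862 L = 2.733 g
lactose: 23.8 g/L × 2.862 L = 68.116 g
xylose: 25 g/L × 2.862 L = 71.550 g
sodium molybdate dihydrate: 1.9 mg/L × 2.862 L = 5.438 mg
HEPES: 14.7 g/L × 2.862 L = 42.071 g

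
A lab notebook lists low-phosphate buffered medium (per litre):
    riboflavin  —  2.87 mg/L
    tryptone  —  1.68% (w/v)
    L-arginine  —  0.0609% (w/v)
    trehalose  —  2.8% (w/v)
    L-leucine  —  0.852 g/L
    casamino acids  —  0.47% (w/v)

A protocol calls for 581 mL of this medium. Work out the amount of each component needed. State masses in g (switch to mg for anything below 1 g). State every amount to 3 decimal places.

riboflavin 1.667 mg; tryptone 9.761 g; L-arginine 353.829 mg; trehalose 16.268 g; L-leucine 495.012 mg; casamino acids 2.731 g

Scale factor relative to 1 L: 0.581.
riboflavin: 2.87 mg/L × 0.581 L = 1.667 mg
tryptone: 1.68% w/v = 16.8 g/L → 16.8 × 0.581 L = 9.761 g
L-arginine: 0.0609 g per 100 mL × 581 mL ÷ 100 = 0.353829 g = 353.829 mg
trehalose: 2.8% w/v = 28 g/L → 28 × 0.581 L = 16.268 g
L-leucine: 0.852 g/L × 0.581 L = 0.495012 g = 495.012 mg
casamino acids: 0.47% w/v = 4.7 g/L → 4.7 × 0.581 L = 2.731 g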